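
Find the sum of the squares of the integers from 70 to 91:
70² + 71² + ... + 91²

Use ∑_{k=1}^{n} k² = n(n+1)(2n+1)/6, then subtract the first 69 terms.
∑_{k=1}^{91} k² = 91×92×183/6 = 255346
∑_{k=1}^{69} k² = 69×70×139/6 = 111895
∑_{k=70}^{91} k² = 255346 - 111895 = 143451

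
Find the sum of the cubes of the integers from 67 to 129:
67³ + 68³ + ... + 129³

Use ∑_{k=1}^{n} k³ = [n(n+1)/2]², then subtract the first 66 terms.
∑_{k=1}^{129} k³ = [129×130/2]² = 8385² = 70308225
∑_{k=1}^{66} k³ = [66×67/2]² = 2211² = 4888521
∑_{k=67}^{129} k³ = 70308225 - 4888521 = 65419704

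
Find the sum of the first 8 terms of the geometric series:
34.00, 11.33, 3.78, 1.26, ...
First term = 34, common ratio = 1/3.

Sₙ = a(1 - rⁿ) / (1 - r)
S_8 = 34(1 - (1/3)^8) / (1 - (1/3))
S_8 = 34(1 - (1/6561)) / (2/3)
S_8 = 111520/2187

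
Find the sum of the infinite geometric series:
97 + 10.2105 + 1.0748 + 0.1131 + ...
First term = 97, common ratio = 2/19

For |r| < 1, S = a / (1 - r)
S = 97 / (1 - (2/19))
S = 97 / (17/19)
S = 1843/17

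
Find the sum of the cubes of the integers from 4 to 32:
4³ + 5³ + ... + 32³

Use ∑_{k=1}^{n} k³ = [n(n+1)/2]², then subtract the first 3 terms.
∑_{k=1}^{32} k³ = [32×33/2]² = 528² = 278784
∑_{k=1}^{3} k³ = [3×4/2]² = 6² = 36
∑_{k=4}^{32} k³ = 278784 - 36 = 278748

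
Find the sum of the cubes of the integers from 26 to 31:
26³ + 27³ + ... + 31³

Use ∑_{k=1}^{n} k³ = [n(n+1)/2]², then subtract the first 25 terms.
∑_{k=1}^{31} k³ = [31×32/2]² = 496² = 246016
∑_{k=1}^{25} k³ = [25×26/2]² = 325² = 105625
∑_{k=26}^{31} k³ = 246016 - 105625 = 140391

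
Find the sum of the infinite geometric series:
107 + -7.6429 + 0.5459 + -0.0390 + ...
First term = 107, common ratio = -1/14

For |r| < 1, S = a / (1 - r)
S = 107 / (1 - (-1/14))
S = 107 / (15/14)
S = 1498/15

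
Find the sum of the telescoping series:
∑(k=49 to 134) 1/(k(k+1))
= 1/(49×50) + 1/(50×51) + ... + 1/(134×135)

Partial fractions: 1/(k(k+1)) = 1/k - 1/(k+1)
The series telescopes:
= (1/49 - 1/50) + (1/50 - 1/51) + ... + (1/134 - 1/135)
= 1/49 - 1/135
= 86/6615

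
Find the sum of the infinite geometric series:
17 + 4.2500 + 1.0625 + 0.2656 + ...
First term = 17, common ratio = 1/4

For |r| < 1, S = a / (1 - r)
S = 17 / (1 - (1/4))
S = 17 / (3/4)
S = 68/3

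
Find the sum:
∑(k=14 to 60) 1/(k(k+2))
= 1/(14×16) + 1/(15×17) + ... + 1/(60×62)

Partial fractions: 1/(k(k+2)) = (1/2)[1/k - 1/(k+2)]
Telescoping leaves the first two and last two terms:
= (1/2)[1/14 + 1/15 - 1/61 - 1/62]
= 10481/198555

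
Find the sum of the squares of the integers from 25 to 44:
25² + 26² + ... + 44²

Use ∑_{k=1}^{n} k² = n(n+1)(2n+1)/6, then subtract the first 24 terms.
∑_{k=1}^{44} k² = 44×45×89/6 = 29370
∑_{k=1}^{24} k² = 24×25×49/6 = 4900
∑_{k=25}^{44} k² = 29370 - 4900 = 24470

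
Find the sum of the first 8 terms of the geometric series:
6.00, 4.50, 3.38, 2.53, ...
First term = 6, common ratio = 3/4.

Sₙ = a(1 - rⁿ) / (1 - r)
S_8 = 6(1 - (3/4)^8) / (1 - (3/4))
S_8 = 6(1 - (6561/65536)) / (1/4)
S_8 = 176925/8192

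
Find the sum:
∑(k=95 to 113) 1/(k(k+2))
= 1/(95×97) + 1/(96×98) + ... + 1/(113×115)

Partial fractions: 1/(k(k+2)) = (1/2)[1/k - 1/(k+2)]
Telescoping leaves the first two and last two terms:
= (1/2)[1/95 + 1/96 - 1/114 - 1/115]
= 243/139840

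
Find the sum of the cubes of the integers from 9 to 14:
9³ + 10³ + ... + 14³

Use ∑_{k=1}^{n} k³ = [n(n+1)/2]², then subtract the first 8 terms.
∑_{k=1}^{14} k³ = [14×15/2]² = 105² = 11025
∑_{k=1}^{8} k³ = [8×9/2]² = 36² = 1296
∑_{k=9}^{14} k³ = 11025 - 1296 = 9729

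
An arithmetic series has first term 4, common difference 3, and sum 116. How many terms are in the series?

Using S = n/2 × [2a + (n-1)d]
116 = n/2 × [2(4) + (n-1)(3)]
116 = n/2 × [8 + 3n - 3]
232 = n × [5 + 3n]
3n² + (5)n - 232 = 0
Discriminant: Δ = (5)² - 4(3)(-232) = 25 + 2784 = 2809
√Δ = 53
n = [-(5) + √Δ] / (2·3) = (-5 + 53) / 6 = 48 / 6 = 8
(The negative root is discarded since n must be a positive integer.)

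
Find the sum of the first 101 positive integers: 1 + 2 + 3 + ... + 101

Formula: ∑k = n(n+1)/2
= 101×102/2
= 10302/2
= 5151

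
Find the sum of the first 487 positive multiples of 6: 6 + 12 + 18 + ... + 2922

Factor out 6: = 6(1 + 2 + ... + 487) = 6 × n(n+1)/2
= 6 × 487×488/2
= 6 × 118828
= 712968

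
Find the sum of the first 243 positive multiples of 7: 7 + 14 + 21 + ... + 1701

Factor out 7: = 7(1 + 2 + ... + 243) = 7 × n(n+1)/2
= 7 × 243×244/2
= 7 × 29646
= 207522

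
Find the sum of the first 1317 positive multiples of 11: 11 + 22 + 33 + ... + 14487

Factor out 11: = 11(1 + 2 + ... + 1317) = 11 × n(n+1)/2
= 11 × 1317×1318/2
= 11 × 867903
= 9546933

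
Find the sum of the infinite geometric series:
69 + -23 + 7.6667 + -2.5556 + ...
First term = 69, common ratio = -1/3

For |r| < 1, S = a / (1 - r)
S = 69 / (1 - (-1/3))
S = 69 / (4/3)
S = 207/4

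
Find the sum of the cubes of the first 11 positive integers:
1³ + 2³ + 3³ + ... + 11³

Formula: ∑k³ = [n(n+1)/2]²
= [11×12/2]²
= 66²
= 4356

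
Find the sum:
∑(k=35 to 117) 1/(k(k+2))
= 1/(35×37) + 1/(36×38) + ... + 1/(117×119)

Partial fractions: 1/(k(k+2)) = (1/2)[1/k - 1/(k+2)]
Telescoping leaves the first two and last two terms:
= (1/2)[1/35 + 1/36 - 1/118 - 1/119]
= 49883/2527560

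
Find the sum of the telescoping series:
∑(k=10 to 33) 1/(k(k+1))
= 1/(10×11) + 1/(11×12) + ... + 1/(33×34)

Partial fractions: 1/(k(k+1)) = 1/k - 1/(k+1)
The series telescopes:
= (1/10 - 1/11) + (1/11 - 1/12) + ... + (1/33 - 1/34)
= 1/10 - 1/34
= 6/85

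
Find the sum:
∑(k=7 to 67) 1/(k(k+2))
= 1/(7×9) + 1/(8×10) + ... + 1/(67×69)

Partial fractions: 1/(k(k+2)) = (1/2)[1/k - 1/(k+2)]
Telescoping leaves the first two and last two terms:
= (1/2)[1/7 + 1/8 - 1/68 - 1/69]
= 15677/131376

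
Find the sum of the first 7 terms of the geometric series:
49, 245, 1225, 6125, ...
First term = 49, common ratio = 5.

Sₙ = a(1 - rⁿ) / (1 - r)
S_7 = 49(1 - 5^7) / (1 - 5)
S_7 = 49(1 - 78125) / (-4)
S_7 = 957019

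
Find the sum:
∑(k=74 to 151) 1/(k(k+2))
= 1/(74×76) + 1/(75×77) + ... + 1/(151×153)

Partial fractions: 1/(k(k+2)) = (1/2)[1/k - 1/(k+2)]
Telescoping leaves the first two and last two terms:
= (1/2)[1/74 + 1/75 - 1/152 - 1/153]
= 295399/43023600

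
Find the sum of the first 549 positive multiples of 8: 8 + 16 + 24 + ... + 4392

Factor out 8: = 8(1 + 2 + ... + 549) = 8 × n(n+1)/2
= 8 × 549×550/2
= 8 × 150975
= 1207800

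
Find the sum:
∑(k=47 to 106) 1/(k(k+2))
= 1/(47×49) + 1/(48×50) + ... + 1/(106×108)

Partial fractions: 1/(k(k+2)) = (1/2)[1/k - 1/(k+2)]
Telescoping leaves the first two and last two terms:
= (1/2)[1/47 + 1/48 - 1/107 - 1/108]
= 51065/4345056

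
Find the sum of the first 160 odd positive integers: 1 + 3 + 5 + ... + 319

Sum of first n odd numbers = n²
= 160²
= 25600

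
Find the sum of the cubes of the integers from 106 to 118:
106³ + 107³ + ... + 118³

Use ∑_{k=1}^{n} k³ = [n(n+1)/2]², then subtract the first 105 terms.
∑_{k=1}^{118} k³ = [118×119/2]² = 7021² = 49294441
∑_{k=1}^{105} k³ = [105×106/2]² = 5565² = 30969225
∑_{k=106}^{118} k³ = 49294441 - 30969225 = 18325216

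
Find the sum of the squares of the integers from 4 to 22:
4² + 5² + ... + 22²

Use ∑_{k=1}^{n} k² = n(n+1)(2n+1)/6, then subtract the first 3 terms.
∑_{k=1}^{22} k² = 22×23×45/6 = 3795
∑_{k=1}^{3} k² = 3×4×7/6 = 14
∑_{k=4}^{22} k² = 3795 - 14 = 3781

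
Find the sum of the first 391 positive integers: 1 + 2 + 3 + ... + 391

Formula: ∑k = n(n+1)/2
= 391×392/2
= 153272/2
= 76636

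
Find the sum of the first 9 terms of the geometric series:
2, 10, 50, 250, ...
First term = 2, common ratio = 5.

Sₙ = a(1 - rⁿ) / (1 - r)
S_9 = 2(1 - 5^9) / (1 - 5)
S_9 = 2(1 - 1953125) / (-4)
S_9 = 976562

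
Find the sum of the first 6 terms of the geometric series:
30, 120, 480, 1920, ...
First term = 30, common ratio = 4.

Sₙ = a(1 - rⁿ) / (1 - r)
S_6 = 30(1 - 4^6) / (1 - 4)
S_6 = 30(1 - 4096) / (-3)
S_6 = 40950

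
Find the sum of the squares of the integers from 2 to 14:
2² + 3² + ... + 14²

Use ∑_{k=1}^{n} k² = n(n+1)(2n+1)/6, then subtract the first 1 terms.
∑_{k=1}^{14} k² = 14×15×29/6 = 1015
∑_{k=1}^{1} k² = 1×2×3/6 = 1
∑_{k=2}^{14} k² = 1015 - 1 = 1014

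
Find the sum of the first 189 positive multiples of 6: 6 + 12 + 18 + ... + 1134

Factor out 6: = 6(1 + 2 + ... + 189) = 6 × n(n+1)/2
= 6 × 189×190/2
= 6 × 17955
= 107730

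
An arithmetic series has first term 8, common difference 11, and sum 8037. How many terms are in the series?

Using S = n/2 × [2a + (n-1)d]
8037 = n/2 × [2(8) + (n-1)(11)]
8037 = n/2 × [16 + 11n - 11]
16074 = n × [5 + 11n]
11n² + (5)n - 16074 = 0
Discriminant: Δ = (5)² - 4(11)(-16074) = 25 + 707256 = 707281
√Δ = 841
n = [-(5) + √Δ] / (2·11) = (-5 + 841) / 22 = 836 / 22 = 38
(The negative root is discarded since n must be a positive integer.)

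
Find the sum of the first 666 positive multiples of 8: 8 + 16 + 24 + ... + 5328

Factor out 8: = 8(1 + 2 + ... + 666) = 8 × n(n+1)/2
= 8 × 666×667/2
= 8 × 222111
= 1776888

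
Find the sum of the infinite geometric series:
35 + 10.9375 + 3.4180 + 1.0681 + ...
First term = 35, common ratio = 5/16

For |r| < 1, S = a / (1 - r)
S = 35 / (1 - (5/16))
S = 35 / (11/16)
S = 560/11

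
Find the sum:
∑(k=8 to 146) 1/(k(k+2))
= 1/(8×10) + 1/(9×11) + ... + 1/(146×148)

Partial fractions: 1/(k(k+2)) = (1/2)[1/k - 1/(k+2)]
Telescoping leaves the first two and last two terms:
= (1/2)[1/8 + 1/9 - 1/147 - 1/148]
= 29051/261072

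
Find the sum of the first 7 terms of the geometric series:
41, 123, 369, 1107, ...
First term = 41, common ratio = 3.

Sₙ = a(1 - rⁿ) / (1 - r)
S_7 = 41(1 - 3^7) / (1 - 3)
S_7 = 41(1 - 2187) / (-2)
S_7 = 44813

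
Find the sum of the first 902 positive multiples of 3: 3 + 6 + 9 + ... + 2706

Factor out 3: = 3(1 + 2 + ... + 902) = 3 × n(n+1)/2
= 3 × 902×903/2
= 3 × 407253
= 1221759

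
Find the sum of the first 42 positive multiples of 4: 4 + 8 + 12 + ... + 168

Factor out 4: = 4(1 + 2 + ... + 42) = 4 × n(n+1)/2
= 4 × 42×43/2
= 4 × 903
= 3612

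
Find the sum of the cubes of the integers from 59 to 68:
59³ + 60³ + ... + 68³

Use ∑_{k=1}^{n} k³ = [n(n+1)/2]², then subtract the first 58 terms.
∑_{k=1}^{68} k³ = [68×69/2]² = 2346² = 5503716
∑_{k=1}^{58} k³ = [58×59/2]² = 1711² = 2927521
∑_{k=59}^{68} k³ = 5503716 - 2927521 = 2576195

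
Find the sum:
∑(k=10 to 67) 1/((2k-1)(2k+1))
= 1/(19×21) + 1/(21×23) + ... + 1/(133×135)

Partial fractions: 1/((2k-1)(2k+1)) = (1/2)[1/(2k-1) - 1/(2k+1)]
The series telescopes:
= (1/2)[1/19 - 1/135]
= 58/2565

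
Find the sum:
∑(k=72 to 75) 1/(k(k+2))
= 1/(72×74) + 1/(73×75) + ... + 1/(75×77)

Partial fractions: 1/(k(k+2)) = (1/2)[1/k - 1/(k+2)]
Telescoping leaves the first two and last two terms:
= (1/2)[1/72 + 1/73 - 1/76 - 1/77]
= 11093/15379056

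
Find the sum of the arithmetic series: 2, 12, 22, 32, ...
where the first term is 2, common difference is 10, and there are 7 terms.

Sₙ = n/2 × (first + last)
Last term = a + (n-1)d = 2 + (7-1)×10 = 62
S_7 = 7/2 × (2 + 62)
S_7 = 7/2 × 64 = 224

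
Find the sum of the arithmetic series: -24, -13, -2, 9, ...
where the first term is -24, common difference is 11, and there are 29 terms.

Sₙ = n/2 × (first + last)
Last term = a + (n-1)d = -24 + (29-1)×11 = 284
S_29 = 29/2 × (-24 + 284)
S_29 = 29/2 × 260 = 3770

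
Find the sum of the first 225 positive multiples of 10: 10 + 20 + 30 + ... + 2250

Factor out 10: = 10(1 + 2 + ... + 225) = 10 × n(n+1)/2
= 10 × 225×226/2
= 10 × 25425
= 254250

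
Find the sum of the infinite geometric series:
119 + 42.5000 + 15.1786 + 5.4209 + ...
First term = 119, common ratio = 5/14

For |r| < 1, S = a / (1 - r)
S = 119 / (1 - (5/14))
S = 119 / (9/14)
S = 1666/9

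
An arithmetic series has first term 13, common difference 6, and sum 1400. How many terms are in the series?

Using S = n/2 × [2a + (n-1)d]
1400 = n/2 × [2(13) + (n-1)(6)]
1400 = n/2 × [26 + 6n - 6]
2800 = n × [20 + 6n]
6n² + (20)n - 2800 = 0
Discriminant: Δ = (20)² - 4(6)(-2800) = 400 + 67200 = 67600
√Δ = 260
n = [-(20) + √Δ] / (2·6) = (-20 + 260) / 12 = 240 / 12 = 20
(The negative root is discarded since n must be a positive integer.)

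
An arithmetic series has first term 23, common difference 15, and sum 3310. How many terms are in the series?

Using S = n/2 × [2a + (n-1)d]
3310 = n/2 × [2(23) + (n-1)(15)]
3310 = n/2 × [46 + 15n - 15]
6620 = n × [31 + 15n]
15n² + (31)n - 6620 = 0
Discriminant: Δ = (31)² - 4(15)(-6620) = 961 + 397200 = 398161
√Δ = 631
n = [-(31) + √Δ] / (2·15) = (-31 + 631) / 30 = 600 / 30 = 20
(The negative root is discarded since n must be a positive integer.)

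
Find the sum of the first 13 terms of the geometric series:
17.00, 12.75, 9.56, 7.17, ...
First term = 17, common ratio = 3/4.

Sₙ = a(1 - rⁿ) / (1 - r)
S_13 = 17(1 - (3/4)^13) / (1 - (3/4))
S_13 = 17(1 - (1594323/67108864)) / (1/4)
S_13 = 1113747197/16777216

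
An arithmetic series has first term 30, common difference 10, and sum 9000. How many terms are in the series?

Using S = n/2 × [2a + (n-1)d]
9000 = n/2 × [2(30) + (n-1)(10)]
9000 = n/2 × [60 + 10n - 10]
18000 = n × [50 + 10n]
10n² + (50)n - 18000 = 0
Discriminant: Δ = (50)² - 4(10)(-18000) = 2500 + 720000 = 722500
√Δ = 850
n = [-(50) + √Δ] / (2·10) = (-50 + 850) / 20 = 800 / 20 = 40
(The negative root is discarded since n must be a positive integer.)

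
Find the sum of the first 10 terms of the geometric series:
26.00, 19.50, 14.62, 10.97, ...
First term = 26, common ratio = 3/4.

Sₙ = a(1 - rⁿ) / (1 - r)
S_10 = 26(1 - (3/4)^10) / (1 - (3/4))
S_10 = 26(1 - (59049/1048576)) / (1/4)
S_10 = 12863851/131072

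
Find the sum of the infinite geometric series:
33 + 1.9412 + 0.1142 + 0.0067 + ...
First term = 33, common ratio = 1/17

For |r| < 1, S = a / (1 - r)
S = 33 / (1 - (1/17))
S = 33 / (16/17)
S = 561/16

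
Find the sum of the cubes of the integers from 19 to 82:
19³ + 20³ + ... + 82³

Use ∑_{k=1}^{n} k³ = [n(n+1)/2]², then subtract the first 18 terms.
∑_{k=1}^{82} k³ = [82×83/2]² = 3403² = 11580409
∑_{k=1}^{18} k³ = [18×19/2]² = 171² = 29241
∑_{k=19}^{82} k³ = 11580409 - 29241 = 11551168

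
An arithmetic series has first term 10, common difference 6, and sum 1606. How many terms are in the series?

Using S = n/2 × [2a + (n-1)d]
1606 = n/2 × [2(10) + (n-1)(6)]
1606 = n/2 × [20 + 6n - 6]
3212 = n × [14 + 6n]
6n² + (14)n - 3212 = 0
Discriminant: Δ = (14)² - 4(6)(-3212) = 196 + 77088 = 77284
√Δ = 278
n = [-(14) + √Δ] / (2·6) = (-14 + 278) / 12 = 264 / 12 = 22
(The negative root is discarded since n must be a positive integer.)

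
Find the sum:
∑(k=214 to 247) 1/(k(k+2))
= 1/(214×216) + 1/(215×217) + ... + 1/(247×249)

Partial fractions: 1/(k(k+2)) = (1/2)[1/k - 1/(k+2)]
Telescoping leaves the first two and last two terms:
= (1/2)[1/214 + 1/215 - 1/248 - 1/249]
= 1812319/2841209520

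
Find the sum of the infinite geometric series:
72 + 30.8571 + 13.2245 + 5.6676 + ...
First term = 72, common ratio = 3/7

For |r| < 1, S = a / (1 - r)
S = 72 / (1 - (3/7))
S = 72 / (4/7)
S = 126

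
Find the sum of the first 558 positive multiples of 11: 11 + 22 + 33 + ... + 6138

Factor out 11: = 11(1 + 2 + ... + 558) = 11 × n(n+1)/2
= 11 × 558×559/2
= 11 × 155961
= 1715571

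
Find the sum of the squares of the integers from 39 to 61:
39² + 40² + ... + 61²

Use ∑_{k=1}^{n} k² = n(n+1)(2n+1)/6, then subtract the first 38 terms.
∑_{k=1}^{61} k² = 61×62×123/6 = 77531
∑_{k=1}^{38} k² = 38×39×77/6 = 19019
∑_{k=39}^{61} k² = 77531 - 19019 = 58512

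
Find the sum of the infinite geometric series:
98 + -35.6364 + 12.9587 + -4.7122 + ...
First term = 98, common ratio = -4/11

For |r| < 1, S = a / (1 - r)
S = 98 / (1 - (-4/11))
S = 98 / (15/11)
S = 1078/15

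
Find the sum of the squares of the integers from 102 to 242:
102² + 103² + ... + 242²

Use ∑_{k=1}^{n} k² = n(n+1)(2n+1)/6, then subtract the first 101 terms.
∑_{k=1}^{242} k² = 242×243×485/6 = 4753485
∑_{k=1}^{101} k² = 101×102×203/6 = 348551
∑_{k=102}^{242} k² = 4753485 - 348551 = 4404934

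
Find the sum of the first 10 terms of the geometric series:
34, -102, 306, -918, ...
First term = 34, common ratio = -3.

Sₙ = a(1 - rⁿ) / (1 - r)
S_10 = 34(1 - (-3)^10) / (1 - (-3))
S_10 = 34(1 - 59049) / (4)
S_10 = -501908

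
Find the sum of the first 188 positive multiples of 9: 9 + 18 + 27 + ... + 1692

Factor out 9: = 9(1 + 2 + ... + 188) = 9 × n(n+1)/2
= 9 × 188×189/2
= 9 × 17766
= 159894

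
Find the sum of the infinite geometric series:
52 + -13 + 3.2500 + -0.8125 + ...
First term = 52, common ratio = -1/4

For |r| < 1, S = a / (1 - r)
S = 52 / (1 - (-1/4))
S = 52 / (5/4)
S = 208/5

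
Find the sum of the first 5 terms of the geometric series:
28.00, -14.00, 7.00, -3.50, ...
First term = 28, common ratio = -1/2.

Sₙ = a(1 - rⁿ) / (1 - r)
S_5 = 28(1 - (-1/2)^5) / (1 - (-1/2))
S_5 = 28(1 - (-1/32)) / (3/2)
S_5 = 77/4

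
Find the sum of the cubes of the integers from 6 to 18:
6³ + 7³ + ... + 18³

Use ∑_{k=1}^{n} k³ = [n(n+1)/2]², then subtract the first 5 terms.
∑_{k=1}^{18} k³ = [18×19/2]² = 171² = 29241
∑_{k=1}^{5} k³ = [5×6/2]² = 15² = 225
∑_{k=6}^{18} k³ = 29241 - 225 = 29016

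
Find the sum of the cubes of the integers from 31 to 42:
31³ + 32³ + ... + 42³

Use ∑_{k=1}^{n} k³ = [n(n+1)/2]², then subtract the first 30 terms.
∑_{k=1}^{42} k³ = [42×43/2]² = 903² = 815409
∑_{k=1}^{30} k³ = [30×31/2]² = 465² = 216225
∑_{k=31}^{42} k³ = 815409 - 216225 = 599184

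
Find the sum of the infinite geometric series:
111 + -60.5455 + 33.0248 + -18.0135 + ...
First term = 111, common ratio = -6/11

For |r| < 1, S = a / (1 - r)
S = 111 / (1 - (-6/11))
S = 111 / (17/11)
S = 1221/17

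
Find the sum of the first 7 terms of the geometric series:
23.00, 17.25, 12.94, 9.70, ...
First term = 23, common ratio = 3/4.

Sₙ = a(1 - rⁿ) / (1 - r)
S_7 = 23(1 - (3/4)^7) / (1 - (3/4))
S_7 = 23(1 - (2187/16384)) / (1/4)
S_7 = 326531/4096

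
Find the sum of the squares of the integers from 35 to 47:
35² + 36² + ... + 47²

Use ∑_{k=1}^{n} k² = n(n+1)(2n+1)/6, then subtract the first 34 terms.
∑_{k=1}^{47} k² = 47×48×95/6 = 35720
∑_{k=1}^{34} k² = 34×35×69/6 = 13685
∑_{k=35}^{47} k² = 35720 - 13685 = 22035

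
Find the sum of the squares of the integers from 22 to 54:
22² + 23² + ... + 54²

Use ∑_{k=1}^{n} k² = n(n+1)(2n+1)/6, then subtract the first 21 terms.
∑_{k=1}^{54} k² = 54×55×109/6 = 53955
∑_{k=1}^{21} k² = 21×22×43/6 = 3311
∑_{k=22}^{54} k² = 53955 - 3311 = 50644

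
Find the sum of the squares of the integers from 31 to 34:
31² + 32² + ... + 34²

Use ∑_{k=1}^{n} k² = n(n+1)(2n+1)/6, then subtract the first 30 terms.
∑_{k=1}^{34} k² = 34×35×69/6 = 13685
∑_{k=1}^{30} k² = 30×31×61/6 = 9455
∑_{k=31}^{34} k² = 13685 - 9455 = 4230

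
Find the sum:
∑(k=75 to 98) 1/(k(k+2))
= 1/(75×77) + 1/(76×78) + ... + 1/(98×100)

Partial fractions: 1/(k(k+2)) = (1/2)[1/k - 1/(k+2)]
Telescoping leaves the first two and last two terms:
= (1/2)[1/75 + 1/76 - 1/99 - 1/100]
= 601/188100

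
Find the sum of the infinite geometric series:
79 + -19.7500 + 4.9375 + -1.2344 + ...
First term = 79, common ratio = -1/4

For |r| < 1, S = a / (1 - r)
S = 79 / (1 - (-1/4))
S = 79 / (5/4)
S = 316/5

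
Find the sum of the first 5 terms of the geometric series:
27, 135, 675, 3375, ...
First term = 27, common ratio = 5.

Sₙ = a(1 - rⁿ) / (1 - r)
S_5 = 27(1 - 5^5) / (1 - 5)
S_5 = 27(1 - 3125) / (-4)
S_5 = 21087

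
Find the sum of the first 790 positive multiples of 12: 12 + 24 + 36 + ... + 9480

Factor out 12: = 12(1 + 2 + ... + 790) = 12 × n(n+1)/2
= 12 × 790×791/2
= 12 × 312445
= 3749340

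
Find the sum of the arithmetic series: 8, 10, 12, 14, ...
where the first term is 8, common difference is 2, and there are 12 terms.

Sₙ = n/2 × (first + last)
Last term = a + (n-1)d = 8 + (12-1)×2 = 30
S_12 = 12/2 × (8 + 30)
S_12 = 12/2 × 38 = 228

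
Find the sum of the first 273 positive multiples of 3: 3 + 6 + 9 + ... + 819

Factor out 3: = 3(1 + 2 + ... + 273) = 3 × n(n+1)/2
= 3 × 273×274/2
= 3 × 37401
= 112203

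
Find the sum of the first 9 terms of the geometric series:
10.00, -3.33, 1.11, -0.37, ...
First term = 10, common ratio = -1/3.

Sₙ = a(1 - rⁿ) / (1 - r)
S_9 = 10(1 - (-1/3)^9) / (1 - (-1/3))
S_9 = 10(1 - (-1/19683)) / (4/3)
S_9 = 49210/6561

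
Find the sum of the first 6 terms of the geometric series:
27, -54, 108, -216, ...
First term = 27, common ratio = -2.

Sₙ = a(1 - rⁿ) / (1 - r)
S_6 = 27(1 - (-2)^6) / (1 - (-2))
S_6 = 27(1 - 64) / (3)
S_6 = -567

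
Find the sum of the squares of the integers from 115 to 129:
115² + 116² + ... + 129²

Use ∑_{k=1}^{n} k² = n(n+1)(2n+1)/6, then subtract the first 114 terms.
∑_{k=1}^{129} k² = 129×130×259/6 = 723905
∑_{k=1}^{114} k² = 114×115×229/6 = 500365
∑_{k=115}^{129} k² = 723905 - 500365 = 223540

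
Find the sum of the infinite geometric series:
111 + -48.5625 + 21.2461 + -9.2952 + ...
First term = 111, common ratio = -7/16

For |r| < 1, S = a / (1 - r)
S = 111 / (1 - (-7/16))
S = 111 / (23/16)
S = 1776/23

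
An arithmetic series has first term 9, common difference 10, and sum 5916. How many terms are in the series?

Using S = n/2 × [2a + (n-1)d]
5916 = n/2 × [2(9) + (n-1)(10)]
5916 = n/2 × [18 + 10n - 10]
11832 = n × [8 + 10n]
10n² + (8)n - 11832 = 0
Discriminant: Δ = (8)² - 4(10)(-11832) = 64 + 473280 = 473344
√Δ = 688
n = [-(8) + √Δ] / (2·10) = (-8 + 688) / 20 = 680 / 20 = 34
(The negative root is discarded since n must be a positive integer.)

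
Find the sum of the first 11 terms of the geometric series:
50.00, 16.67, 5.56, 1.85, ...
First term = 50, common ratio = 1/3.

Sₙ = a(1 - rⁿ) / (1 - r)
S_11 = 50(1 - (1/3)^11) / (1 - (1/3))
S_11 = 50(1 - (1/177147)) / (2/3)
S_11 = 4428650/59049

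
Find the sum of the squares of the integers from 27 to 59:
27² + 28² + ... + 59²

Use ∑_{k=1}^{n} k² = n(n+1)(2n+1)/6, then subtract the first 26 terms.
∑_{k=1}^{59} k² = 59×60×119/6 = 70210
∑_{k=1}^{26} k² = 26×27×53/6 = 6201
∑_{k=27}^{59} k² = 70210 - 6201 = 64009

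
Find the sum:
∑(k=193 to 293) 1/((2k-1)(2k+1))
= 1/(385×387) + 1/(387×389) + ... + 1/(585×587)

Partial fractions: 1/((2k-1)(2k+1)) = (1/2)[1/(2k-1) - 1/(2k+1)]
The series telescopes:
= (1/2)[1/385 - 1/587]
= 101/225995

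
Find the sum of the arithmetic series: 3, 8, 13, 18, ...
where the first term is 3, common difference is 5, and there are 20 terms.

Sₙ = n/2 × (first + last)
Last term = a + (n-1)d = 3 + (20-1)×5 = 98
S_20 = 20/2 × (3 + 98)
S_20 = 20/2 × 101 = 1010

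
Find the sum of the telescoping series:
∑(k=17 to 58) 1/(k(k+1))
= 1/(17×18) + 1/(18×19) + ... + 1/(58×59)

Partial fractions: 1/(k(k+1)) = 1/k - 1/(k+1)
The series telescopes:
= (1/17 - 1/18) + (1/18 - 1/19) + ... + (1/58 - 1/59)
= 1/17 - 1/59
= 42/1003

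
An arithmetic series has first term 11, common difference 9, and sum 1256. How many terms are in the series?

Using S = n/2 × [2a + (n-1)d]
1256 = n/2 × [2(11) + (n-1)(9)]
1256 = n/2 × [22 + 9n - 9]
2512 = n × [13 + 9n]
9n² + (13)n - 2512 = 0
Discriminant: Δ = (13)² - 4(9)(-2512) = 169 + 90432 = 90601
√Δ = 301
n = [-(13) + √Δ] / (2·9) = (-13 + 301) / 18 = 288 / 18 = 16
(The negative root is discarded since n must be a positive integer.)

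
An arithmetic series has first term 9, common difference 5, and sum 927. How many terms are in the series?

Using S = n/2 × [2a + (n-1)d]
927 = n/2 × [2(9) + (n-1)(5)]
927 = n/2 × [18 + 5n - 5]
1854 = n × [13 + 5n]
5n² + (13)n - 1854 = 0
Discriminant: Δ = (13)² - 4(5)(-1854) = 169 + 37080 = 37249
√Δ = 193
n = [-(13) + √Δ] / (2·5) = (-13 + 193) / 10 = 180 / 10 = 18
(The negative root is discarded since n must be a positive integer.)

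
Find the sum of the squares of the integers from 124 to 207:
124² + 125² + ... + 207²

Use ∑_{k=1}^{n} k² = n(n+1)(2n+1)/6, then subtract the first 123 terms.
∑_{k=1}^{207} k² = 207×208×415/6 = 2978040
∑_{k=1}^{123} k² = 123×124×247/6 = 627874
∑_{k=124}^{207} k² = 2978040 - 627874 = 2350166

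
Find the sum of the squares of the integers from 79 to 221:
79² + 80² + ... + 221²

Use ∑_{k=1}^{n} k² = n(n+1)(2n+1)/6, then subtract the first 78 terms.
∑_{k=1}^{221} k² = 221×222×443/6 = 3622411
∑_{k=1}^{78} k² = 78×79×157/6 = 161239
∑_{k=79}^{221} k² = 3622411 - 161239 = 3461172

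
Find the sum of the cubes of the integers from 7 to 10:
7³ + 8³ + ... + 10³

Use ∑_{k=1}^{n} k³ = [n(n+1)/2]², then subtract the first 6 terms.
∑_{k=1}^{10} k³ = [10×11/2]² = 55² = 3025
∑_{k=1}^{6} k³ = [6×7/2]² = 21² = 441
∑_{k=7}^{10} k³ = 3025 - 441 = 2584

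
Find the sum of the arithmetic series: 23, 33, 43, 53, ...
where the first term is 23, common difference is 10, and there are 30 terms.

Sₙ = n/2 × (first + last)
Last term = a + (n-1)d = 23 + (30-1)×10 = 313
S_30 = 30/2 × (23 + 313)
S_30 = 30/2 × 336 = 5040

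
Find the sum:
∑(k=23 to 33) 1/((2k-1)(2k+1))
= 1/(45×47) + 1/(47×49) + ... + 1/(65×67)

Partial fractions: 1/((2k-1)(2k+1)) = (1/2)[1/(2k-1) - 1/(2k+1)]
The series telescopes:
= (1/2)[1/45 - 1/67]
= 11/3015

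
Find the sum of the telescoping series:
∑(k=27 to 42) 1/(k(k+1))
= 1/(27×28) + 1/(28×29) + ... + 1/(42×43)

Partial fractions: 1/(k(k+1)) = 1/k - 1/(k+1)
The series telescopes:
= (1/27 - 1/28) + (1/28 - 1/29) + ... + (1/42 - 1/43)
= 1/27 - 1/43
= 16/1161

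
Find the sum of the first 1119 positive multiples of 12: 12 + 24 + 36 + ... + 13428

Factor out 12: = 12(1 + 2 + ... + 1119) = 12 × n(n+1)/2
= 12 × 1119×1120/2
= 12 × 626640
= 7519680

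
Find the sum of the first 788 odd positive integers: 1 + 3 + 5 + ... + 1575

Sum of first n odd numbers = n²
= 788²
= 620944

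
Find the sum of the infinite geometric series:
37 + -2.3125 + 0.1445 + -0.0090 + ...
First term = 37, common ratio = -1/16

For |r| < 1, S = a / (1 - r)
S = 37 / (1 - (-1/16))
S = 37 / (17/16)
S = 592/17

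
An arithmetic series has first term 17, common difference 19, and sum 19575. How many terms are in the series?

Using S = n/2 × [2a + (n-1)d]
19575 = n/2 × [2(17) + (n-1)(19)]
19575 = n/2 × [34 + 19n - 19]
39150 = n × [15 + 19n]
19n² + (15)n - 39150 = 0
Discriminant: Δ = (15)² - 4(19)(-39150) = 225 + 2975400 = 2975625
√Δ = 1725
n = [-(15) + √Δ] / (2·19) = (-15 + 1725) / 38 = 1710 / 38 = 45
(The negative root is discarded since n must be a positive integer.)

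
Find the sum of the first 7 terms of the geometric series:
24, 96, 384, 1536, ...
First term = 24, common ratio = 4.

Sₙ = a(1 - rⁿ) / (1 - r)
S_7 = 24(1 - 4^7) / (1 - 4)
S_7 = 24(1 - 16384) / (-3)
S_7 = 131064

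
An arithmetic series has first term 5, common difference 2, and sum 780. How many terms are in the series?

Using S = n/2 × [2a + (n-1)d]
780 = n/2 × [2(5) + (n-1)(2)]
780 = n/2 × [10 + 2n - 2]
1560 = n × [8 + 2n]
2n² + (8)n - 1560 = 0
Discriminant: Δ = (8)² - 4(2)(-1560) = 64 + 12480 = 12544
√Δ = 112
n = [-(8) + √Δ] / (2·2) = (-8 + 112) / 4 = 104 / 4 = 26
(The negative root is discarded since n must be a positive integer.)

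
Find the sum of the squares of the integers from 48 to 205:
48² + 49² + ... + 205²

Use ∑_{k=1}^{n} k² = n(n+1)(2n+1)/6, then subtract the first 47 terms.
∑_{k=1}^{205} k² = 205×206×411/6 = 2892755
∑_{k=1}^{47} k² = 47×48×95/6 = 35720
∑_{k=48}^{205} k² = 2892755 - 35720 = 2857035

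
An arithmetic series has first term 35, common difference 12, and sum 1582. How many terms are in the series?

Using S = n/2 × [2a + (n-1)d]
1582 = n/2 × [2(35) + (n-1)(12)]
1582 = n/2 × [70 + 12n - 12]
3164 = n × [58 + 12n]
12n² + (58)n - 3164 = 0
Discriminant: Δ = (58)² - 4(12)(-3164) = 3364 + 151872 = 155236
√Δ = 394
n = [-(58) + √Δ] / (2·12) = (-58 + 394) / 24 = 336 / 24 = 14
(The negative root is discarded since n must be a positive integer.)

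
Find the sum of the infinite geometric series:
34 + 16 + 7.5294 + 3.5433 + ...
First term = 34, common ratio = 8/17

For |r| < 1, S = a / (1 - r)
S = 34 / (1 - (8/17))
S = 34 / (9/17)
S = 578/9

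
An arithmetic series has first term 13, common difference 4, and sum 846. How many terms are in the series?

Using S = n/2 × [2a + (n-1)d]
846 = n/2 × [2(13) + (n-1)(4)]
846 = n/2 × [26 + 4n - 4]
1692 = n × [22 + 4n]
4n² + (22)n - 1692 = 0
Discriminant: Δ = (22)² - 4(4)(-1692) = 484 + 27072 = 27556
√Δ = 166
n = [-(22) + √Δ] / (2·4) = (-22 + 166) / 8 = 144 / 8 = 18
(The negative root is discarded since n must be a positive integer.)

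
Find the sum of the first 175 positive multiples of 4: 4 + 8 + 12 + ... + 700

Factor out 4: = 4(1 + 2 + ... + 175) = 4 × n(n+1)/2
= 4 × 175×176/2
= 4 × 15400
= 61600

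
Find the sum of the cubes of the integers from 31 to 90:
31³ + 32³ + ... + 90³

Use ∑_{k=1}^{n} k³ = [n(n+1)/2]², then subtract the first 30 terms.
∑_{k=1}^{90} k³ = [90×91/2]² = 4095² = 16769025
∑_{k=1}^{30} k³ = [30×31/2]² = 465² = 216225
∑_{k=31}^{90} k³ = 16769025 - 216225 = 16552800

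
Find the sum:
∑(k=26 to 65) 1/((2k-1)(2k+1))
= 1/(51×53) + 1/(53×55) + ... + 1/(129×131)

Partial fractions: 1/((2k-1)(2k+1)) = (1/2)[1/(2k-1) - 1/(2k+1)]
The series telescopes:
= (1/2)[1/51 - 1/131]
= 40/6681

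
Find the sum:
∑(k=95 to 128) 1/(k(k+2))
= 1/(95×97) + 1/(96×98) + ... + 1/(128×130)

Partial fractions: 1/(k(k+2)) = (1/2)[1/k - 1/(k+2)]
Telescoping leaves the first two and last two terms:
= (1/2)[1/95 + 1/96 - 1/129 - 1/130]
= 28033/10196160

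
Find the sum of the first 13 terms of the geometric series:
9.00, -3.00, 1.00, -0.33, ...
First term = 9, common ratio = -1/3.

Sₙ = a(1 - rⁿ) / (1 - r)
S_13 = 9(1 - (-1/3)^13) / (1 - (-1/3))
S_13 = 9(1 - (-1/1594323)) / (4/3)
S_13 = 398581/59049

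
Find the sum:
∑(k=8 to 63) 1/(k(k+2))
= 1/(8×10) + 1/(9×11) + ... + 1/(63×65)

Partial fractions: 1/(k(k+2)) = (1/2)[1/k - 1/(k+2)]
Telescoping leaves the first two and last two terms:
= (1/2)[1/8 + 1/9 - 1/64 - 1/65]
= 7679/74880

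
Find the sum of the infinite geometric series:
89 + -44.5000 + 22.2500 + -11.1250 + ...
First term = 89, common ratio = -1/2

For |r| < 1, S = a / (1 - r)
S = 89 / (1 - (-1/2))
S = 89 / (3/2)
S = 178/3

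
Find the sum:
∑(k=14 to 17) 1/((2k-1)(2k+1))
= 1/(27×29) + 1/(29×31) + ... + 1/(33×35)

Partial fractions: 1/((2k-1)(2k+1)) = (1/2)[1/(2k-1) - 1/(2k+1)]
The series telescopes:
= (1/2)[1/27 - 1/35]
= 4/945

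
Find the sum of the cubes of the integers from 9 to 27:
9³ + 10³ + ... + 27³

Use ∑_{k=1}^{n} k³ = [n(n+1)/2]², then subtract the first 8 terms.
∑_{k=1}^{27} k³ = [27×28/2]² = 378² = 142884
∑_{k=1}^{8} k³ = [8×9/2]² = 36² = 1296
∑_{k=9}^{27} k³ = 142884 - 1296 = 141588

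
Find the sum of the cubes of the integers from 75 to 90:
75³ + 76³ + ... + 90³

Use ∑_{k=1}^{n} k³ = [n(n+1)/2]², then subtract the first 74 terms.
∑_{k=1}^{90} k³ = [90×91/2]² = 4095² = 16769025
∑_{k=1}^{74} k³ = [74×75/2]² = 2775² = 7700625
∑_{k=75}^{90} k³ = 16769025 - 7700625 = 9068400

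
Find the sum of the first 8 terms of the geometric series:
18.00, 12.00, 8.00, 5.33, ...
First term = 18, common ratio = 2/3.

Sₙ = a(1 - rⁿ) / (1 - r)
S_8 = 18(1 - (2/3)^8) / (1 - (2/3))
S_8 = 18(1 - (256/6561)) / (1/3)
S_8 = 12610/243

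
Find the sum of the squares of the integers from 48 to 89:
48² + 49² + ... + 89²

Use ∑_{k=1}^{n} k² = n(n+1)(2n+1)/6, then subtract the first 47 terms.
∑_{k=1}^{89} k² = 89×90×179/6 = 238965
∑_{k=1}^{47} k² = 47×48×95/6 = 35720
∑_{k=48}^{89} k² = 238965 - 35720 = 203245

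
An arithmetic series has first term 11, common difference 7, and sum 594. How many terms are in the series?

Using S = n/2 × [2a + (n-1)d]
594 = n/2 × [2(11) + (n-1)(7)]
594 = n/2 × [22 + 7n - 7]
1188 = n × [15 + 7n]
7n² + (15)n - 1188 = 0
Discriminant: Δ = (15)² - 4(7)(-1188) = 225 + 33264 = 33489
√Δ = 183
n = [-(15) + √Δ] / (2·7) = (-15 + 183) / 14 = 168 / 14 = 12
(The negative root is discarded since n must be a positive integer.)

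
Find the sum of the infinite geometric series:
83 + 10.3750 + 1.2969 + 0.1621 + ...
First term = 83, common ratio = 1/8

For |r| < 1, S = a / (1 - r)
S = 83 / (1 - (1/8))
S = 83 / (7/8)
S = 664/7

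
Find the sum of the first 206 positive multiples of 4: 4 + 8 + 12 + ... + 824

Factor out 4: = 4(1 + 2 + ... + 206) = 4 × n(n+1)/2
= 4 × 206×207/2
= 4 × 21321
= 85284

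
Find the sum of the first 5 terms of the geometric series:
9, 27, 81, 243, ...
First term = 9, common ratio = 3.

Sₙ = a(1 - rⁿ) / (1 - r)
S_5 = 9(1 - 3^5) / (1 - 3)
S_5 = 9(1 - 243) / (-2)
S_5 = 1089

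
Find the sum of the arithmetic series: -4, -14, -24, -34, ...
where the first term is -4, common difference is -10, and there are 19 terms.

Sₙ = n/2 × (first + last)
Last term = a + (n-1)d = -4 + (19-1)×(-10) = -184
S_19 = 19/2 × (-4 + (-184))
S_19 = 19/2 × (-188) = -1786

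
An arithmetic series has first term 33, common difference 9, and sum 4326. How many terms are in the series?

Using S = n/2 × [2a + (n-1)d]
4326 = n/2 × [2(33) + (n-1)(9)]
4326 = n/2 × [66 + 9n - 9]
8652 = n × [57 + 9n]
9n² + (57)n - 8652 = 0
Discriminant: Δ = (57)² - 4(9)(-8652) = 3249 + 311472 = 314721
√Δ = 561
n = [-(57) + √Δ] / (2·9) = (-57 + 561) / 18 = 504 / 18 = 28
(The negative root is discarded since n must be a positive integer.)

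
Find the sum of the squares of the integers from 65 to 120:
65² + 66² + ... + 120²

Use ∑_{k=1}^{n} k² = n(n+1)(2n+1)/6, then subtract the first 64 terms.
∑_{k=1}^{120} k² = 120×121×241/6 = 583220
∑_{k=1}^{64} k² = 64×65×129/6 = 89440
∑_{k=65}^{120} k² = 583220 - 89440 = 493780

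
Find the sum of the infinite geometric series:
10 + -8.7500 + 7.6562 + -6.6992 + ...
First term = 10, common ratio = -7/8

For |r| < 1, S = a / (1 - r)
S = 10 / (1 - (-7/8))
S = 10 / (15/8)
S = 16/3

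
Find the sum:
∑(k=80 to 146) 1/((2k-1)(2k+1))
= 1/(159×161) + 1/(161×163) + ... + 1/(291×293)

Partial fractions: 1/((2k-1)(2k+1)) = (1/2)[1/(2k-1) - 1/(2k+1)]
The series telescopes:
= (1/2)[1/159 - 1/293]
= 67/46587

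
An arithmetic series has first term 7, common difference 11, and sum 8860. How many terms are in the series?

Using S = n/2 × [2a + (n-1)d]
8860 = n/2 × [2(7) + (n-1)(11)]
8860 = n/2 × [14 + 11n - 11]
17720 = n × [3 + 11n]
11n² + (3)n - 17720 = 0
Discriminant: Δ = (3)² - 4(11)(-17720) = 9 + 779680 = 779689
√Δ = 883
n = [-(3) + √Δ] / (2·11) = (-3 + 883) / 22 = 880 / 22 = 40
(The negative root is discarded since n must be a positive integer.)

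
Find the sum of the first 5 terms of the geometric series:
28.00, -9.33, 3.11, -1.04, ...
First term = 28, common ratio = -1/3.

Sₙ = a(1 - rⁿ) / (1 - r)
S_5 = 28(1 - (-1/3)^5) / (1 - (-1/3))
S_5 = 28(1 - (-1/243)) / (4/3)
S_5 = 1708/81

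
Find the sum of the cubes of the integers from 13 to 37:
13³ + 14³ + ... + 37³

Use ∑_{k=1}^{n} k³ = [n(n+1)/2]², then subtract the first 12 terms.
∑_{k=1}^{37} k³ = [37×38/2]² = 703² = 494209
∑_{k=1}^{12} k³ = [12×13/2]² = 78² = 6084
∑_{k=13}^{37} k³ = 494209 - 6084 = 488125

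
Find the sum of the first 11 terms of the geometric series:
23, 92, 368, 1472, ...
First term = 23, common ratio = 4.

Sₙ = a(1 - rⁿ) / (1 - r)
S_11 = 23(1 - 4^11) / (1 - 4)
S_11 = 23(1 - 4194304) / (-3)
S_11 = 32156323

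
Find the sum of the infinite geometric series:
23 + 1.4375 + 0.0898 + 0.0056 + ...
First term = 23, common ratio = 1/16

For |r| < 1, S = a / (1 - r)
S = 23 / (1 - (1/16))
S = 23 / (15/16)
S = 368/15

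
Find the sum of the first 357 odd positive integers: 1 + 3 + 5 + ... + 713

Sum of first n odd numbers = n²
= 357²
= 127449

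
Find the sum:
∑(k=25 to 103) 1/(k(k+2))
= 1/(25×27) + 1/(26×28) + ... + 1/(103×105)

Partial fractions: 1/(k(k+2)) = (1/2)[1/k - 1/(k+2)]
Telescoping leaves the first two and last two terms:
= (1/2)[1/25 + 1/26 - 1/104 - 1/105]
= 3239/109200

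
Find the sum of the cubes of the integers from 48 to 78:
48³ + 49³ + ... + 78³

Use ∑_{k=1}^{n} k³ = [n(n+1)/2]², then subtract the first 47 terms.
∑_{k=1}^{78} k³ = [78×79/2]² = 3081² = 9492561
∑_{k=1}^{47} k³ = [47×48/2]² = 1128² = 1272384
∑_{k=48}^{78} k³ = 9492561 - 1272384 = 8220177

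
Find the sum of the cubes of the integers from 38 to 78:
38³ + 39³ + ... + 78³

Use ∑_{k=1}^{n} k³ = [n(n+1)/2]², then subtract the first 37 terms.
∑_{k=1}^{78} k³ = [78×79/2]² = 3081² = 9492561
∑_{k=1}^{37} k³ = [37×38/2]² = 703² = 494209
∑_{k=38}^{78} k³ = 9492561 - 494209 = 8998352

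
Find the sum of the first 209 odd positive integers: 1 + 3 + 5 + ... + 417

Sum of first n odd numbers = n²
= 209²
= 43681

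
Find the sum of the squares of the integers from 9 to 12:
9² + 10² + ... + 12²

Use ∑_{k=1}^{n} k² = n(n+1)(2n+1)/6, then subtract the first 8 terms.
∑_{k=1}^{12} k² = 12×13×25/6 = 650
∑_{k=1}^{8} k² = 8×9×17/6 = 204
∑_{k=9}^{12} k² = 650 - 204 = 446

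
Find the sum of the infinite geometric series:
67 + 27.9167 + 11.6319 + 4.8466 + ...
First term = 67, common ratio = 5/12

For |r| < 1, S = a / (1 - r)
S = 67 / (1 - (5/12))
S = 67 / (7/12)
S = 804/7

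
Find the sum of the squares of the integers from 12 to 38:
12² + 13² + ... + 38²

Use ∑_{k=1}^{n} k² = n(n+1)(2n+1)/6, then subtract the first 11 terms.
∑_{k=1}^{38} k² = 38×39×77/6 = 19019
∑_{k=1}^{11} k² = 11×12×23/6 = 506
∑_{k=12}^{38} k² = 19019 - 506 = 18513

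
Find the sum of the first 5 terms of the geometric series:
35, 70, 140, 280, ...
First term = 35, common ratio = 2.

Sₙ = a(1 - rⁿ) / (1 - r)
S_5 = 35(1 - 2^5) / (1 - 2)
S_5 = 35(1 - 32) / (-1)
S_5 = 1085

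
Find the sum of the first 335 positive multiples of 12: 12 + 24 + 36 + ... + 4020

Factor out 12: = 12(1 + 2 + ... + 335) = 12 × n(n+1)/2
= 12 × 335×336/2
= 12 × 56280
= 675360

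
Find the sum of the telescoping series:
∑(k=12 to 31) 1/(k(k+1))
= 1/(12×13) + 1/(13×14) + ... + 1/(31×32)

Partial fractions: 1/(k(k+1)) = 1/k - 1/(k+1)
The series telescopes:
= (1/12 - 1/13) + (1/13 - 1/14) + ... + (1/31 - 1/32)
= 1/12 - 1/32
= 5/96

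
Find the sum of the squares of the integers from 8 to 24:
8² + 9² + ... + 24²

Use ∑_{k=1}^{n} k² = n(n+1)(2n+1)/6, then subtract the first 7 terms.
∑_{k=1}^{24} k² = 24×25×49/6 = 4900
∑_{k=1}^{7} k² = 7×8×15/6 = 140
∑_{k=8}^{24} k² = 4900 - 140 = 4760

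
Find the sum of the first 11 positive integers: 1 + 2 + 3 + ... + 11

Formula: ∑k = n(n+1)/2
= 11×12/2
= 132/2
= 66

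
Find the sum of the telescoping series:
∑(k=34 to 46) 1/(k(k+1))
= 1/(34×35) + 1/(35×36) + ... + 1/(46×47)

Partial fractions: 1/(k(k+1)) = 1/k - 1/(k+1)
The series telescopes:
= (1/34 - 1/35) + (1/35 - 1/36) + ... + (1/46 - 1/47)
= 1/34 - 1/47
= 13/1598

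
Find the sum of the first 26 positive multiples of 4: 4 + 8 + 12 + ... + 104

Factor out 4: = 4(1 + 2 + ... + 26) = 4 × n(n+1)/2
= 4 × 26×27/2
= 4 × 351
= 1404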